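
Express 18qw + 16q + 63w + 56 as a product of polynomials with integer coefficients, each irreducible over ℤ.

Group as (18qw + 16q) + (63w + 56) = 2q(9w + 8) + 7(9w + 8).
Both groups share the factor (9w + 8).

(2q + 7)(9w + 8)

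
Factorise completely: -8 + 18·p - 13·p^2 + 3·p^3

(3·p - 4)·(p - 1)·(p - 2)

By the rational root theorem, p = 2 is a root, so (p - 2) is a factor; dividing leaves 3·p^2 - 7·p + 4.
The remaining quadratic factors as (3·p - 4)(p - 1).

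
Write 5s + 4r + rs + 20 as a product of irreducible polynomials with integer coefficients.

Group as (rs + 4r) + (5s + 20) = r(s + 4) + 5(s + 4).
Both groups share the factor (s + 4).

(r + 5)(s + 4)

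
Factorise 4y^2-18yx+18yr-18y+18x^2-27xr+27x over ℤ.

(2y-3x)(2y-6x+9r-9)

Group: 2y(2y-3x) + (-6x+9r-9)(2y-3x); both groups contain (2y-3x).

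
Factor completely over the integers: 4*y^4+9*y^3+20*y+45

Group as (4*y^4+20*y) + (9*y^3+45) = 4*y*(y^3+5) + 9*(y^3+5).
Both groups share the factor (y^3+5).

(4*y+9)*(y^3+5)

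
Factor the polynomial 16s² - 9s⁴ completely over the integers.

Pull out the common factor s², leaving -9s² + 16.
Recognize a difference of squares with the parts 4 and 3s.

-s²(3s + 4)(3s - 4)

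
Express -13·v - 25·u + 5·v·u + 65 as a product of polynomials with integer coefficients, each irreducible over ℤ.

(5·u - 13)·(v - 5)

Group as (5·v·u - 13·v) + (-25·u + 65) = v·(5·u - 13) - 5·(5·u - 13).
Both groups share the factor (5·u - 13).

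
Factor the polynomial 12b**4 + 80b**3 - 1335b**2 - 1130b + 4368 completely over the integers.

By the rational root theorem, b = 3/2 is a root, giving the factor (2b - 3) and quotient 6b**3 + 49b**2 - 594b - 1456.
Next, b = -14 is a root, so (b + 14) is a factor; dividing leaves 6b**2 - 35b - 104.
The remaining quadratic factors as (6b + 13)(b - 8).

(2b - 3)(6b + 13)(b + 14)(b - 8)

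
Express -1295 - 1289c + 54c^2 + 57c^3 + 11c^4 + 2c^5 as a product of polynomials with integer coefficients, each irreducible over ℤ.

(2c - 7)(c + 1)(c + 5)(c^2 + 3c + 37)

Trying the rational-root candidates, c = -5 is a root, giving the factor (c + 5) and quotient 2c^4 + c^3 + 52c^2 - 206c - 259.
Next, c = 7/2 is a root, so (2c - 7) is a factor; dividing leaves c^3 + 4c^2 + 40c + 37.
Then c = -1 is a root, so (c + 1) divides it; the quotient is c^2 + 3c + 37.
The quadratic c^2 + 3c + 37 has discriminant -139 < 0 and is irreducible over ℤ.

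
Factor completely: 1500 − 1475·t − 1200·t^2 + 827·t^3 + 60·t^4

By the rational root theorem, t = 4/5 is a root, giving the factor (5·t − 4) and quotient 12·t^3 + 175·t^2 − 100·t − 375.
Next, t = 5/3 is a root, so (3·t − 5) is a factor; dividing leaves 4·t^2 + 65·t + 75.
The remaining quadratic factors as (t + 15)(4·t + 5).

(3·t − 5)·(4·t + 5)·(5·t − 4)·(t + 15)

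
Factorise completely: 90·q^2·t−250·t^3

Every term has a factor of 10·t. Then 9·q^2−25·t^2 = (3·q)² − (5·t)².

10·t·(3·q+5·t)·(3·q−5·t)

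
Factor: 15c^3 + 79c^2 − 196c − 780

(3c − 10)(5c + 13)(c + 6)

Testing divisors of the constant over divisors of the leading coefficient, c = 10/3 is a root, so (3c − 10) divides it; the quotient is 5c^2 + 43c + 78.
The remaining quadratic factors as (5c + 13)(c + 6).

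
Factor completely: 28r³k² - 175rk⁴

Pull out the common factor 7rk²; 4r² - 25k² is a difference of squares.

7k²r(2r - 5k)(2r + 5k)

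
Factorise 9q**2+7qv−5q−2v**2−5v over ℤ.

(9q−2v−5)(q+v)

Group: 9q(q+v) + (−2v−5)(q+v); both groups contain (q+v).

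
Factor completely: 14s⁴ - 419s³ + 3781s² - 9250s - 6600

(2s - 11)(7s + 4)(s - 10)(s - 15)

Trying the rational-root candidates, s = 10 is a root, so (s - 10) divides it; the quotient is 14s³ - 279s² + 991s + 660.
Continuing, s = -4/7 is a root, so (7s + 4) divides it; the quotient is 2s² - 41s + 165.
The remaining quadratic factors as (s - 15)(2s - 11).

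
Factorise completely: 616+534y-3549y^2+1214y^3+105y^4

By the rational root theorem, y = 4/7 is a root, so (7y-4) divides it; the quotient is 15y^3+182y^2-403y-154.
Then y = 11/5 is a root, so (5y-11) is a factor; dividing leaves 3y^2+43y+14.
The remaining quadratic factors as (y+14)(3y+1).

(3y+1)(5y-11)(7y-4)(y+14)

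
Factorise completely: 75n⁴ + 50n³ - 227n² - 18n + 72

(3n - 4)(5n + 3)(5n - 3)(n + 2)

Among the possible rational roots, n = -3/5 is a root, so (5n + 3) divides it; the quotient is 15n³ + n² - 46n + 24.
Then n = 3/5 is a root, giving the factor (5n - 3) and quotient 3n² + 2n - 8.
The remaining quadratic factors as (n + 2)(3n - 4).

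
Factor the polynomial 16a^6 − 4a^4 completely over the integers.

4a^4(2a + 1)(2a − 1)

Every term has a factor of 4a^4; factoring it out leaves 4a^2 − 1.
Recognize a difference of squares with the parts 2a and 1.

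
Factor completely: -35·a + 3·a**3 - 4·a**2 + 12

(3·a - 1)·(a + 3)·(a - 4)

Testing divisors of the constant over divisors of the leading coefficient, a = 1/3 is a root, so (3·a - 1) divides it; the quotient is a**2 - a - 12.
The remaining quadratic factors as (a - 4)(a + 3).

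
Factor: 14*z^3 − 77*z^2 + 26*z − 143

Group as (14*z^3 + 26*z) + (−77*z^2 − 143) = 2*z*(7*z^2 + 13) − 11*(7*z^2 + 13).
Both groups share the factor (7*z^2 + 13).

(2*z − 11)*(7*z^2 + 13)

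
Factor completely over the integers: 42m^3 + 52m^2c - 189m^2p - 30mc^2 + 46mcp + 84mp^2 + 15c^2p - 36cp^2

(7m - 3c)(2m - p)(3m + 5c - 12p)

Group: 7m(6m^2 + 10mc - 27mp - 5cp + 12p^2) - 3c(6m^2 + 10mc - 27mp - 5cp + 12p^2); both groups contain (6m^2 + 10mc - 27mp - 5cp + 12p^2), so (7m - 3c) is a factor with cofactor 6m^2 + 10mc - 27mp - 5cp + 12p^2.
The cofactor groups again: 6m^2 + 10mc - 27mp - 5cp + 12p^2 = 3m(2m - p) + (5c - 12p)(2m - p); both groups contain (2m - p), giving (3m + 5c - 12p)(2m - p).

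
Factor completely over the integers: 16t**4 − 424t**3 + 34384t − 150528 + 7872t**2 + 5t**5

(5t − 14)(t + 14)(t + 6)(t**2 − 14t + 128)

Trying the rational-root candidates, t = −14 is a root, giving the factor (t + 14) and quotient 5t**4 − 54t**3 + 332t**2 + 3224t − 10752.
Continuing, t = 14/5 is a root, so (5t − 14) is a factor; dividing leaves t**3 − 8t**2 + 44t + 768.
Continuing, t = −6 is a root, so (t + 6) divides it; the quotient is t**2 − 14t + 128.
The quadratic t**2 − 14t + 128 has discriminant −316 < 0 and is irreducible over ℤ.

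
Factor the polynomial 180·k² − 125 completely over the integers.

Pull out the common factor 5; 36·k² − 25 is a difference of squares.

5·(6·k + 5)·(6·k − 5)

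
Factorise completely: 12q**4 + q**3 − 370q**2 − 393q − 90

(3q + 1)(4q + 3)(q + 5)(q − 6)

Testing divisors of the constant over divisors of the leading coefficient, q = −5 is a root, so (q + 5) is a factor; dividing leaves 12q**3 − 59q**2 − 75q − 18.
Next, q = −1/3 is a root, so (3q + 1) divides it; the quotient is 4q**2 − 21q − 18.
The remaining quadratic factors as (4q + 3)(q − 6).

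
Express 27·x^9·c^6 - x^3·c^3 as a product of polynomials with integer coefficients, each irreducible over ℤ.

Every term has a factor of x^3·c^3; factoring it out leaves 27·x^6·c^3 - 1.
Recognize a difference of cubes with the parts 3·x^2·c and 1.

c^3·x^3·(3·x^2·c - 1)·(9·x^4·c^2 + 3·x^2·c + 1)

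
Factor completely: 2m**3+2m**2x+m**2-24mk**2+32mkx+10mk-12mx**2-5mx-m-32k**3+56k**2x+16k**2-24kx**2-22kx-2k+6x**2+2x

Group: 2m(m**2-2mk+mx+m-8k**2+14kx+2k-6x**2-2x) + (4k-1)(m**2-2mk+mx+m-8k**2+14kx+2k-6x**2-2x); both groups contain (m**2-2mk+mx+m-8k**2+14kx+2k-6x**2-2x), so (2m+4k-1) is a factor with cofactor m**2-2mk+mx+m-8k**2+14kx+2k-6x**2-2x.
The cofactor groups again: m**2-2mk+mx+m-8k**2+14kx+2k-6x**2-2x = m(m-4k+3x+1) + (2k-2x)(m-4k+3x+1); both groups contain (m-4k+3x+1), giving (m+2k-2x)(m-4k+3x+1).

(m-4k+3x+1)(m+2k-2x)(2m+4k-1)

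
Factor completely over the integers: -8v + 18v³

2v(3v + 2)(3v - 2)

Every term has a factor of 2v. Then 9v² - 4 = (3v)² − (2)².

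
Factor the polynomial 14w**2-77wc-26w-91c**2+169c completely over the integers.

Group: 2w(7w+7c-13) - 13c(7w+7c-13); both groups contain (7w+7c-13).

(2w-13c)(7w+7c-13)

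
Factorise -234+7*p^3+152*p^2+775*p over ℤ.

(7*p-2)*(p+13)*(p+9)

By the rational root theorem, p = -13 is a root, giving the factor (p+13) and quotient 7*p^2+61*p-18.
The remaining quadratic factors as (p+9)(7*p-2).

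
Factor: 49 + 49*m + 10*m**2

(2*m + 7)*(5*m + 7)

Need a pair with product 10·49 = 490 and sum 49: that's 35 and 14.
Split the middle term: 10*m**2 + 35*m + 14*m + 49 = 5*m*(2*m + 7) + 7*(2*m + 7).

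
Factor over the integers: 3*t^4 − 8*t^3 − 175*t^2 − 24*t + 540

(3*t − 5)*(t + 2)*(t + 6)*(t − 9)

Testing divisors of the constant over divisors of the leading coefficient, t = −2 is a root, so (t + 2) divides it; the quotient is 3*t^3 − 14*t^2 − 147*t + 270.
Next, t = −6 is a root, so (t + 6) divides it; the quotient is 3*t^2 − 32*t + 45.
The remaining quadratic factors as (t − 9)(3*t − 5).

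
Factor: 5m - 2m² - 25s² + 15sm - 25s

-(5s - 2m + 5)(5s - m)

Group: -5s(5s - 2m + 5) + m(5s - 2m + 5); both groups contain (5s - 2m + 5).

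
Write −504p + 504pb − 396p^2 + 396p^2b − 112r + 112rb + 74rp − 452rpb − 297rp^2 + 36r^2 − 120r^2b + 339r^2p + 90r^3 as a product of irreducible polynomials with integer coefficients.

Group: 15r(6r^2 + 27rp − 8rb + 8r − 36pb + 36p) + (−11p − 14)(6r^2 + 27rp − 8rb + 8r − 36pb + 36p); both groups contain (6r^2 + 27rp − 8rb + 8r − 36pb + 36p), so (15r − 11p − 14) is a factor with cofactor 6r^2 + 27rp − 8rb + 8r − 36pb + 36p.
The cofactor groups again: 6r^2 + 27rp − 8rb + 8r − 36pb + 36p = 3r(2r + 9p) + (−4b + 4)(2r + 9p); both groups contain (2r + 9p), giving (3r − 4b + 4)(2r + 9p).

(15r − 11p − 14)(3r − 4b + 4)(2r + 9p)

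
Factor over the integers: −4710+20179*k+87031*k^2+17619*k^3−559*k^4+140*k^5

(4*k+15)*(5*k+2)*(7*k−1)*(k^2−8*k+157)

Testing divisors of the constant over divisors of the leading coefficient, k = −15/4 is a root, so (4*k+15) divides it; the quotient is 35*k^4−271*k^3+5421*k^2+1429*k−314.
Then k = 1/7 is a root, giving the factor (7*k−1) and quotient 5*k^3−38*k^2+769*k+314.
Continuing, k = −2/5 is a root, giving the factor (5*k+2) and quotient k^2−8*k+157.
The quadratic k^2−8*k+157 has discriminant −564 < 0 and is irreducible over ℤ.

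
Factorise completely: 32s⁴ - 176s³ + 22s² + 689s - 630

Testing divisors of the constant over divisors of the leading coefficient, s = 5/4 is a root, so (4s - 5) is a factor; dividing leaves 8s³ - 34s² - 37s + 126.
Then s = -2 is a root, giving the factor (s + 2) and quotient 8s² - 50s + 63.
The remaining quadratic factors as (4s - 7)(2s - 9).

(2s - 9)(4s - 5)(4s - 7)(s + 2)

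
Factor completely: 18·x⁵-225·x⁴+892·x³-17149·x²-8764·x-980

(3·x+1)·(6·x+1)·(x-14)·(x²+x+70)

Among the possible rational roots, x = 14 is a root, so (x-14) divides it; the quotient is 18·x⁴+27·x³+1270·x²+631·x+70.
Next, x = -1/6 is a root, giving the factor (6·x+1) and quotient 3·x³+4·x²+211·x+70.
Then x = -1/3 is a root, giving the factor (3·x+1) and quotient x²+x+70.
The quadratic x²+x+70 has discriminant -279 < 0 and is irreducible over ℤ.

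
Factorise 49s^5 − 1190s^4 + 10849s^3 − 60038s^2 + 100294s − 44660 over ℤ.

(7s − 11)(7s − 5)(s − 14)(s^2 − 8s + 58)

Trying the rational-root candidates, s = 5/7 is a root, so (7s − 5) is a factor; dividing leaves 7s^4 − 165s^3 + 1432s^2 − 7554s + 8932.
Continuing, s = 14 is a root, so (s − 14) is a factor; dividing leaves 7s^3 − 67s^2 + 494s − 638.
Continuing, s = 11/7 is a root, giving the factor (7s − 11) and quotient s^2 − 8s + 58.
The quadratic s^2 − 8s + 58 has discriminant −168 < 0 and is irreducible over ℤ.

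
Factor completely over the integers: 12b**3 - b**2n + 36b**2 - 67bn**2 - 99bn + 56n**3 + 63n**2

Group: 3b(4b**2 - 11bn + 7n**2) + (8n + 9)(4b**2 - 11bn + 7n**2); both groups contain (4b**2 - 11bn + 7n**2), so (3b + 8n + 9) is a factor with cofactor 4b**2 - 11bn + 7n**2.
The cofactor groups again: 4b**2 - 11bn + 7n**2 = 4b(b - n) - 7n(b - n); both groups contain (b - n), giving (4b - 7n)(b - n).

(3b + 8n + 9)(4b - 7n)(b - n)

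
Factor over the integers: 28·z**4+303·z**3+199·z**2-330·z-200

Among the possible rational roots, z = -10 is a root, giving the factor (z+10) and quotient 28·z**3+23·z**2-31·z-20.
Next, z = -4/7 is a root, so (7·z+4) divides it; the quotient is 4·z**2+z-5.
The remaining quadratic factors as (z-1)(4·z+5).

(4·z+5)·(7·z+4)·(z+10)·(z-1)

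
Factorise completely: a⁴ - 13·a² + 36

Substitute u = a² to get a quadratic in u, then factor.
a² - 9 is a difference of squares.
a² - 4 is a difference of squares.

(a + 2)·(a + 3)·(a - 2)·(a - 3)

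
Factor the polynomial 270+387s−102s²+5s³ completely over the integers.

(5s+3)(s−15)(s−6)

By the rational root theorem, s = −3/5 is a root, so (5s+3) is a factor; dividing leaves s²−21s+90.
The remaining quadratic factors as (s−6)(s−15).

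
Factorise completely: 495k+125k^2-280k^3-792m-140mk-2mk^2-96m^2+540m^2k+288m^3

Group: 6m(48m^2+34mk+72m-40k^2-45k) + (7k-11)(48m^2+34mk+72m-40k^2-45k); both groups contain (48m^2+34mk+72m-40k^2-45k), so (6m+7k-11) is a factor with cofactor 48m^2+34mk+72m-40k^2-45k.
The cofactor groups again: 48m^2+34mk+72m-40k^2-45k = 6m(8m-5k) + (8k+9)(8m-5k); both groups contain (8m-5k), giving (6m+8k+9)(8m-5k).

(8m-5k)(6m+7k-11)(6m+8k+9)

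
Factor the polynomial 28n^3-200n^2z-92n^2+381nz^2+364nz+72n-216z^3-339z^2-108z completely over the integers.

(2n-3z)(2n-9z-4)(7n-8z-9)

Group: 7n(4n^2-24nz-8n+27z^2+12z) + (-8z-9)(4n^2-24nz-8n+27z^2+12z); both groups contain (4n^2-24nz-8n+27z^2+12z), so (7n-8z-9) is a factor with cofactor 4n^2-24nz-8n+27z^2+12z.
The cofactor groups again: 4n^2-24nz-8n+27z^2+12z = 2n(2n-9z-4) - 3z(2n-9z-4); both groups contain (2n-9z-4), giving (2n-3z)(2n-9z-4).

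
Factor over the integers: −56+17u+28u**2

Need a pair with product 28·(−56) = −1568 and sum 17: that's 49 and −32.
Split the middle term: 28u**2+49u − 32u−56 = 7u(4u+7) − 8(4u+7).

(4u+7)(7u−8)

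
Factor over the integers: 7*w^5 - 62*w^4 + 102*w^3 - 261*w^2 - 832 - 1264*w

Trying the rational-root candidates, w = 8 is a root, giving the factor (w - 8) and quotient 7*w^4 - 6*w^3 + 54*w^2 + 171*w + 104.
Next, w = -1 is a root, giving the factor (w + 1) and quotient 7*w^3 - 13*w^2 + 67*w + 104.
Next, w = -8/7 is a root, so (7*w + 8) is a factor; dividing leaves w^2 - 3*w + 13.
The quadratic w^2 - 3*w + 13 has discriminant -43 < 0 and is irreducible over ℤ.

(7*w + 8)*(w + 1)*(w - 8)*(w^2 - 3*w + 13)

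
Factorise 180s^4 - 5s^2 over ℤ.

Every term has a factor of 5s^2. Then 36s^2 - 1 = (6s)² − (1)².

5s^2(6s + 1)(6s - 1)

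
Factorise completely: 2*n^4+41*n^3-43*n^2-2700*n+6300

(2*n-5)*(n+14)*(n+15)*(n-6)

Trying the rational-root candidates, n = 6 is a root, so (n-6) is a factor; dividing leaves 2*n^3+53*n^2+275*n-1050.
Then n = -15 is a root, so (n+15) divides it; the quotient is 2*n^2+23*n-70.
The remaining quadratic factors as (n+14)(2*n-5).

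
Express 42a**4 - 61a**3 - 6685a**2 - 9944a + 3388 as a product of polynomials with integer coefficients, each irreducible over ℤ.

By the rational root theorem, a = -11 is a root, giving the factor (a + 11) and quotient 42a**3 - 523a**2 - 932a + 308.
Next, a = 2/7 is a root, so (7a - 2) is a factor; dividing leaves 6a**2 - 73a - 154.
The remaining quadratic factors as (6a + 11)(a - 14).

(6a + 11)(7a - 2)(a + 11)(a - 14)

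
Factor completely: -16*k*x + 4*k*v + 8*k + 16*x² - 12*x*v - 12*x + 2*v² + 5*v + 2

Group: -4*k*(4*x - v - 2) + (4*x - 2*v - 1)*(4*x - v - 2); both groups contain (4*x - v - 2).

-(4*x - v - 2)*(4*k - 4*x + 2*v + 1)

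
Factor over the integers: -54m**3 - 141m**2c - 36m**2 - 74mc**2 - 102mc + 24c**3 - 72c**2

-(9m - 2c + 6)(2m + 3c)(3m + 4c)

Group: 2m(-27m**2 - 30mc - 18m + 8c**2 - 24c) + 3c(-27m**2 - 30mc - 18m + 8c**2 - 24c); both groups contain (-27m**2 - 30mc - 18m + 8c**2 - 24c), so (2m + 3c) is a factor with cofactor -27m**2 - 30mc - 18m + 8c**2 - 24c.
The cofactor groups again: -27m**2 - 30mc - 18m + 8c**2 - 24c = -3m(9m - 2c + 6) - 4c(9m - 2c + 6); both groups contain (9m - 2c + 6), giving -(3m + 4c)(9m - 2c + 6).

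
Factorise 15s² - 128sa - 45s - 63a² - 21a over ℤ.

(s - 9a - 3)(15s + 7a)

Group: s(15s + 7a) + (-9a - 3)(15s + 7a); both groups contain (15s + 7a).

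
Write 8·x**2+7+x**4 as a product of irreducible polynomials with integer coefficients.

(x**2+1)·(x**2+7)

Substitute u = x**2 to get a quadratic in u, then factor.
x**2+7 is irreducible over ℤ (always positive, so no real roots).
x**2+1 is irreducible over ℤ (sum of squares).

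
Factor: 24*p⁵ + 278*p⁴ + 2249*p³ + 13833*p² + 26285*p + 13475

Trying the rational-root candidates, p = -7 is a root, giving the factor (p + 7) and quotient 24*p⁴ + 110*p³ + 1479*p² + 3480*p + 1925.
Continuing, p = -7/4 is a root, so (4*p + 7) is a factor; dividing leaves 6*p³ + 17*p² + 340*p + 275.
Continuing, p = -5/6 is a root, so (6*p + 5) is a factor; dividing leaves p² + 2*p + 55.
The quadratic p² + 2*p + 55 has discriminant -216 < 0 and is irreducible over ℤ.

(4*p + 7)*(6*p + 5)*(p + 7)*(p² + 2*p + 55)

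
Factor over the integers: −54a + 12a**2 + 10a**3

Pull out the common factor 2a, then factor the remaining trinomial.

2a(5a − 9)(a + 3)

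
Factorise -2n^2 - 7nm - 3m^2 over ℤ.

-(n + 3m)(2n + m)

Group: -n(2n + m) - 3m(2n + m); both groups contain (2n + m).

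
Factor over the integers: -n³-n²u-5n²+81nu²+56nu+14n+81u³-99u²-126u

Group: n(-n²-10nu-5n-9u²+11u+14) - 9u(-n²-10nu-5n-9u²+11u+14); both groups contain (-n²-10nu-5n-9u²+11u+14), so (n-9u) is a factor with cofactor -n²-10nu-5n-9u²+11u+14.
The cofactor groups again: -n²-10nu-5n-9u²+11u+14 = -n(n+u-2) + (-9u-7)(n+u-2); both groups contain (n+u-2), giving -(n+9u+7)(n+u-2).

-(n+9u+7)(n+u-2)(n-9u)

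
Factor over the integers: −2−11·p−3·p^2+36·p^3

Trying the rational-root candidates, p = −1/4 is a root, so (4·p+1) is a factor; dividing leaves 9·p^2−3·p−2.
The remaining quadratic factors as (3·p+1)(3·p−2).

(3·p+1)·(3·p−2)·(4·p+1)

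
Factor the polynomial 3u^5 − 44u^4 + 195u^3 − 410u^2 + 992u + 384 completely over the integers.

(3u + 1)(u − 6)(u − 8)(u^2 − u + 8)

Testing divisors of the constant over divisors of the leading coefficient, u = −1/3 is a root, so (3u + 1) is a factor; dividing leaves u^4 − 15u^3 + 70u^2 − 160u + 384.
Then u = 8 is a root, giving the factor (u − 8) and quotient u^3 − 7u^2 + 14u − 48.
Then u = 6 is a root, giving the factor (u − 6) and quotient u^2 − u + 8.
The quadratic u^2 − u + 8 has discriminant −31 < 0 and is irreducible over ℤ.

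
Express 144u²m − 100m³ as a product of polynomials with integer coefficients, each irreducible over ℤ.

Pull out the common factor 4m; 36u² − 25m² is a difference of squares.

4m(6u − 5m)(6u + 5m)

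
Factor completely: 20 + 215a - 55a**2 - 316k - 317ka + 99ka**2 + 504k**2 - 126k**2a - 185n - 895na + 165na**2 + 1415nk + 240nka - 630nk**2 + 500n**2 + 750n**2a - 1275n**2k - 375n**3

-(5n + 14k - 11a - 1)(15n + 9k - 5)(5n + a - 4)

Group: 15n(-25n**2 - 70nk + 50na + 25n - 14ka + 56k + 11a**2 - 43a - 4) + (9k - 5)(-25n**2 - 70nk + 50na + 25n - 14ka + 56k + 11a**2 - 43a - 4); both groups contain (-25n**2 - 70nk + 50na + 25n - 14ka + 56k + 11a**2 - 43a - 4), so (15n + 9k - 5) is a factor with cofactor -25n**2 - 70nk + 50na + 25n - 14ka + 56k + 11a**2 - 43a - 4.
The cofactor groups again: -25n**2 - 70nk + 50na + 25n - 14ka + 56k + 11a**2 - 43a - 4 = -5n(5n + 14k - 11a - 1) + (-a + 4)(5n + 14k - 11a - 1); both groups contain (5n + 14k - 11a - 1), giving -(5n + a - 4)(5n + 14k - 11a - 1).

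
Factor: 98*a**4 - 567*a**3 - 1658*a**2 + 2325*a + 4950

(2*a - 15)*(7*a + 11)*(7*a + 15)*(a - 2)

Among the possible rational roots, a = 2 is a root, so (a - 2) is a factor; dividing leaves 98*a**3 - 371*a**2 - 2400*a - 2475.
Next, a = -15/7 is a root, so (7*a + 15) is a factor; dividing leaves 14*a**2 - 83*a - 165.
The remaining quadratic factors as (2*a - 15)(7*a + 11).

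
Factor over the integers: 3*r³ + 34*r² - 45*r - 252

Trying the rational-root candidates, r = 3 is a root, so (r - 3) is a factor; dividing leaves 3*r² + 43*r + 84.
The remaining quadratic factors as (3*r + 7)(r + 12).

(3*r + 7)*(r + 12)*(r - 3)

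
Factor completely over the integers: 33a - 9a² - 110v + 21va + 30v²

Group: 10v(3v + 3a - 11) - 3a(3v + 3a - 11); both groups contain (3v + 3a - 11).

(10v - 3a)(3v + 3a - 11)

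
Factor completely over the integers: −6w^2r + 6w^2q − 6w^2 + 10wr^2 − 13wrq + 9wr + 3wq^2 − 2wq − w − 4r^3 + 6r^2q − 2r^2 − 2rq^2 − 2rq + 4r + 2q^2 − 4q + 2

−(3w − 2r + 2)(r − q + 1)(2w − 2r + q − 1)

Group: 2w(−3wr + 3wq − 3w + 2r^2 − 2rq + 2q − 2) + (−2r + q − 1)(−3wr + 3wq − 3w + 2r^2 − 2rq + 2q − 2); both groups contain (−3wr + 3wq − 3w + 2r^2 − 2rq + 2q − 2), so (2w − 2r + q − 1) is a factor with cofactor −3wr + 3wq − 3w + 2r^2 − 2rq + 2q − 2.
The cofactor groups again: −3wr + 3wq − 3w + 2r^2 − 2rq + 2q − 2 = −r(3w − 2r + 2) + (q − 1)(3w − 2r + 2); both groups contain (3w − 2r + 2), giving −(r − q + 1)(3w − 2r + 2).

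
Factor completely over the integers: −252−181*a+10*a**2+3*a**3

Testing divisors of the constant over divisors of the leading coefficient, a = −4/3 is a root, so (3*a+4) is a factor; dividing leaves a**2+2*a−63.
The remaining quadratic factors as (a−7)(a+9).

(3*a+4)*(a+9)*(a−7)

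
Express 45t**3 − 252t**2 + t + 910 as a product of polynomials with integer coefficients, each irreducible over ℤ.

(3t + 5)(3t − 14)(5t − 13)

Trying the rational-root candidates, t = 14/3 is a root, so (3t − 14) divides it; the quotient is 15t**2 − 14t − 65.
The remaining quadratic factors as (3t + 5)(5t − 13).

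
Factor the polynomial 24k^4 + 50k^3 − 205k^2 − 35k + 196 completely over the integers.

(4k − 7)(6k − 7)(k + 1)(k + 4)

Among the possible rational roots, k = −4 is a root, so (k + 4) divides it; the quotient is 24k^3 − 46k^2 − 21k + 49.
Continuing, k = −1 is a root, so (k + 1) divides it; the quotient is 24k^2 − 70k + 49.
The remaining quadratic factors as (4k − 7)(6k − 7).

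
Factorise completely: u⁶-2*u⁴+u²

u²*(u+1)²*(u-1)²

Factor out u² first: what remains is u⁴-2*u²+1.
Recognize a perfect-square trinomial with the parts u² and 1.
u²-1 is again a difference of squares: (u-1)*(u+1).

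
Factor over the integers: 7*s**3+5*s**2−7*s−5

By the rational root theorem, s = −1 is a root, so (s+1) divides it; the quotient is 7*s**2−2*s−5.
The remaining quadratic factors as (s−1)(7*s+5).

(7*s+5)*(s+1)*(s−1)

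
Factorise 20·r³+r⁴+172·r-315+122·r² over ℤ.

(r+5)·(r+7)·(r+9)·(r-1)

Testing divisors of the constant over divisors of the leading coefficient, r = 1 is a root, so (r-1) divides it; the quotient is r³+21·r²+143·r+315.
Then r = -9 is a root, giving the factor (r+9) and quotient r²+12·r+35.
The remaining quadratic factors as (r+5)(r+7).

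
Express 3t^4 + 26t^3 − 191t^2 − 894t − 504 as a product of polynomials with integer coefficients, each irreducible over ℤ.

(3t + 2)(t + 12)(t + 3)(t − 7)

By the rational root theorem, t = 7 is a root, so (t − 7) divides it; the quotient is 3t^3 + 47t^2 + 138t + 72.
Then t = −3 is a root, so (t + 3) divides it; the quotient is 3t^2 + 38t + 24.
The remaining quadratic factors as (t + 12)(3t + 2).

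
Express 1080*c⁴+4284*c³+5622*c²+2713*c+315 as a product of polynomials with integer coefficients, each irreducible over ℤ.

Among the possible rational roots, c = -9/5 is a root, so (5*c+9) divides it; the quotient is 216*c³+468*c²+282*c+35.
Continuing, c = -7/6 is a root, giving the factor (6*c+7) and quotient 36*c²+36*c+5.
The remaining quadratic factors as (6*c+1)(6*c+5).

(5*c+9)*(6*c+1)*(6*c+5)*(6*c+7)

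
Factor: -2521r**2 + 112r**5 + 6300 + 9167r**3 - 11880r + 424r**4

(4r + 5)(4r - 3)(7r - 5)(r**2 + 4r + 84)

Among the possible rational roots, r = -5/4 is a root, so (4r + 5) divides it; the quotient is 28r**4 + 71r**3 + 2203r**2 - 3384r + 1260.
Next, r = 3/4 is a root, giving the factor (4r - 3) and quotient 7r**3 + 23r**2 + 568r - 420.
Then r = 5/7 is a root, giving the factor (7r - 5) and quotient r**2 + 4r + 84.
The quadratic r**2 + 4r + 84 has discriminant -320 < 0 and is irreducible over ℤ.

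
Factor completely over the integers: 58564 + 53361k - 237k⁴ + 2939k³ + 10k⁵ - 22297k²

Among the possible rational roots, k = -4/5 is a root, so (5k + 4) divides it; the quotient is 2k⁴ - 49k³ + 627k² - 4961k + 14641.
Continuing, k = 11 is a root, so (k - 11) is a factor; dividing leaves 2k³ - 27k² + 330k - 1331.
Then k = 11/2 is a root, giving the factor (2k - 11) and quotient k² - 8k + 121.
The quadratic k² - 8k + 121 has discriminant -420 < 0 and is irreducible over ℤ.

(2k - 11)(5k + 4)(k - 11)(k² - 8k + 121)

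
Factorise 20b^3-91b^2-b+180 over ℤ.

Among the possible rational roots, b = 4 is a root, so (b-4) divides it; the quotient is 20b^2-11b-45.
The remaining quadratic factors as (4b+5)(5b-9).

(4b+5)(5b-9)(b-4)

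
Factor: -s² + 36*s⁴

s²*(6*s + 1)*(6*s - 1)

Factor out s² first: what remains is 36*s² - 1.
Recognize a difference of squares with the parts 6*s and 1.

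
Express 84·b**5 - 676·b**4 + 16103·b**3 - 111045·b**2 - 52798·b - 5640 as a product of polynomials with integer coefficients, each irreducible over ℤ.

(2·b - 15)·(6·b + 1)·(7·b + 2)·(b**2 - b + 188)

Testing divisors of the constant over divisors of the leading coefficient, b = -1/6 is a root, giving the factor (6·b + 1) and quotient 14·b**4 - 115·b**3 + 2703·b**2 - 18958·b - 5640.
Then b = -2/7 is a root, so (7·b + 2) is a factor; dividing leaves 2·b**3 - 17·b**2 + 391·b - 2820.
Continuing, b = 15/2 is a root, so (2·b - 15) is a factor; dividing leaves b**2 - b + 188.
The quadratic b**2 - b + 188 has discriminant -751 < 0 and is irreducible over ℤ.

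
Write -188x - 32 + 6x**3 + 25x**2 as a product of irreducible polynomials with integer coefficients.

(6x + 1)(x + 8)(x - 4)

Testing divisors of the constant over divisors of the leading coefficient, x = 4 is a root, giving the factor (x - 4) and quotient 6x**2 + 49x + 8.
The remaining quadratic factors as (6x + 1)(x + 8).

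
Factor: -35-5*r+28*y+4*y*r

Group as (4*y*r+28*y) + (-5*r-35) = 4*y*(r+7) - 5*(r+7).
Both groups share the factor (r+7).

(4*y-5)*(r+7)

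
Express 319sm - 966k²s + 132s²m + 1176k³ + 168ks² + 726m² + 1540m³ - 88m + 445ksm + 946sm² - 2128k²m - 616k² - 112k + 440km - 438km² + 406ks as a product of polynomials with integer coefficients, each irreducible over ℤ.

(12k - 3s - 14m - 8)(14k + 11m)(7k - 4s - 10m + 1)

Group: 12k(98k² - 56ks - 63km + 14k - 44sm - 110m² + 11m) + (-3s - 14m - 8)(98k² - 56ks - 63km + 14k - 44sm - 110m² + 11m); both groups contain (98k² - 56ks - 63km + 14k - 44sm - 110m² + 11m), so (12k - 3s - 14m - 8) is a factor with cofactor 98k² - 56ks - 63km + 14k - 44sm - 110m² + 11m.
The cofactor groups again: 98k² - 56ks - 63km + 14k - 44sm - 110m² + 11m = 14k(7k - 4s - 10m + 1) + 11m(7k - 4s - 10m + 1); both groups contain (7k - 4s - 10m + 1), giving (14k + 11m)(7k - 4s - 10m + 1).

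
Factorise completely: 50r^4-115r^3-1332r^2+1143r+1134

By the rational root theorem, r = 7/5 is a root, so (5r-7) divides it; the quotient is 10r^3-9r^2-279r-162.
Then r = -9/2 is a root, so (2r+9) is a factor; dividing leaves 5r^2-27r-18.
The remaining quadratic factors as (5r+3)(r-6).

(2r+9)(5r+3)(5r-7)(r-6)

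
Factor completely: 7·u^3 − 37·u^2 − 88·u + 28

Testing divisors of the constant over divisors of the leading coefficient, u = 7 is a root, so (u − 7) divides it; the quotient is 7·u^2 + 12·u − 4.
The remaining quadratic factors as (u + 2)(7·u − 2).

(7·u − 2)·(u + 2)·(u − 7)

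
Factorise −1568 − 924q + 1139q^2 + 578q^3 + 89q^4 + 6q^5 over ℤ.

By the rational root theorem, q = −1 is a root, so (q + 1) divides it; the quotient is 6q^4 + 83q^3 + 495q^2 + 644q − 1568.
Then q = −4 is a root, so (q + 4) divides it; the quotient is 6q^3 + 59q^2 + 259q − 392.
Next, q = 7/6 is a root, so (6q − 7) is a factor; dividing leaves q^2 + 11q + 56.
The quadratic q^2 + 11q + 56 has discriminant −103 < 0 and is irreducible over ℤ.

(6q − 7)(q + 1)(q + 4)(q^2 + 11q + 56)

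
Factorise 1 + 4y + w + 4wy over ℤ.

(4y + 1)(w + 1)

Group as (4wy + w) + (4y + 1) = w(4y + 1) + (4y + 1).
Both groups share the factor (4y + 1).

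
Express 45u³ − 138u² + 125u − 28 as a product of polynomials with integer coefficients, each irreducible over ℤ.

(3u − 1)(3u − 4)(5u − 7)

By the rational root theorem, u = 1/3 is a root, so (3u − 1) divides it; the quotient is 15u² − 41u + 28.
The remaining quadratic factors as (5u − 7)(3u − 4).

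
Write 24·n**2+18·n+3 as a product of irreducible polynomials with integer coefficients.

3·(2·n+1)·(4·n+1)

Pull out the common factor 3, then factor the remaining trinomial.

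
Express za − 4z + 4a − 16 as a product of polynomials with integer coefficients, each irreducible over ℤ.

(a − 4)(z + 4)

Group as (za − 4z) + (4a − 16) = z(a − 4) + 4(a − 4).
Both groups share the factor (a − 4).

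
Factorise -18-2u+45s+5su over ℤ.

Group as (5su+45s) + (-2u-18) = 5s(u+9) - 2(u+9).
Both groups share the factor (u+9).

(5s-2)(u+9)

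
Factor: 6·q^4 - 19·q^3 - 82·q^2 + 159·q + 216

(2·q - 9)·(3·q - 8)·(q + 1)·(q + 3)

Testing divisors of the constant over divisors of the leading coefficient, q = -1 is a root, giving the factor (q + 1) and quotient 6·q^3 - 25·q^2 - 57·q + 216.
Next, q = 9/2 is a root, so (2·q - 9) divides it; the quotient is 3·q^2 + q - 24.
The remaining quadratic factors as (q + 3)(3·q - 8).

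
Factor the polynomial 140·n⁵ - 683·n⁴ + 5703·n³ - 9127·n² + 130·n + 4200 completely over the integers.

(4·n - 5)·(5·n - 6)·(7·n + 4)·(n² - 3·n + 35)

By the rational root theorem, n = 5/4 is a root, giving the factor (4·n - 5) and quotient 35·n⁴ - 127·n³ + 1267·n² - 698·n - 840.
Then n = -4/7 is a root, so (7·n + 4) is a factor; dividing leaves 5·n³ - 21·n² + 193·n - 210.
Next, n = 6/5 is a root, so (5·n - 6) divides it; the quotient is n² - 3·n + 35.
The quadratic n² - 3·n + 35 has discriminant -131 < 0 and is irreducible over ℤ.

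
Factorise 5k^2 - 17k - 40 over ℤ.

(5k + 8)(k - 5)

Need a pair with product 5·(-40) = -200 and sum -17: that's -25 and 8.
Split the middle term: 5k^2 - 25k + 8k - 40 = 5k(k - 5) + 8(k - 5).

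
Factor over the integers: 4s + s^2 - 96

Two integers with product -96 and sum 4 are 12 and -8.

(s + 12)(s - 8)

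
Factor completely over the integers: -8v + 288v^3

8v(6v + 1)(6v - 1)

Factor out 8v, leaving 36v^2 - 1, which is a difference of two squares.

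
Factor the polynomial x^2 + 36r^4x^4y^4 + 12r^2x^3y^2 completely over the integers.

Every term has a factor of x^2; factoring it out leaves 36r^4x^2y^4 + 12r^2xy^2 + 1.
Recognize a perfect-square trinomial with the parts 1 and 6r^2xy^2.

x^2(6r^2xy^2 + 1)^2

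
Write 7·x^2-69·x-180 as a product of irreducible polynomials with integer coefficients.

(7·x+15)·(x-12)

Need a pair with product 7·(-180) = -1260 and sum -69: that's -84 and 15.
Split the middle term: 7·x^2-84·x + 15·x-180 = 7·x·(x-12) + 15·(x-12).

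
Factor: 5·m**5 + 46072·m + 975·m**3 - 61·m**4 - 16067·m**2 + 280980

(5·m + 14)·(m - 10)·(m - 9)·(m**2 + 4·m + 223)

Trying the rational-root candidates, m = 10 is a root, so (m - 10) divides it; the quotient is 5·m**4 - 11·m**3 + 865·m**2 - 7417·m - 28098.
Continuing, m = 9 is a root, giving the factor (m - 9) and quotient 5·m**3 + 34·m**2 + 1171·m + 3122.
Then m = -14/5 is a root, so (5·m + 14) divides it; the quotient is m**2 + 4·m + 223.
The quadratic m**2 + 4·m + 223 has discriminant -876 < 0 and is irreducible over ℤ.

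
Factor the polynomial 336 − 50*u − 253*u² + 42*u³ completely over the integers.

Trying the rational-root candidates, u = −8/7 is a root, so (7*u + 8) divides it; the quotient is 6*u² − 43*u + 42.
The remaining quadratic factors as (u − 6)(6*u − 7).

(6*u − 7)*(7*u + 8)*(u − 6)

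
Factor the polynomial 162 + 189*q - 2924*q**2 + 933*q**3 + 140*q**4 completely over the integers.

(4*q - 9)*(5*q + 1)*(7*q - 2)*(q + 9)

By the rational root theorem, q = -9 is a root, giving the factor (q + 9) and quotient 140*q**3 - 327*q**2 + 19*q + 18.
Continuing, q = 2/7 is a root, giving the factor (7*q - 2) and quotient 20*q**2 - 41*q - 9.
The remaining quadratic factors as (4*q - 9)(5*q + 1).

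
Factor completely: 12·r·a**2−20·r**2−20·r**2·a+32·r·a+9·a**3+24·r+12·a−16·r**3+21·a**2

Group: 2·r·(−8·r**2−6·r·a−10·r+9·a**2+21·a+12) + a·(−8·r**2−6·r·a−10·r+9·a**2+21·a+12); both groups contain (−8·r**2−6·r·a−10·r+9·a**2+21·a+12), so (2·r+a) is a factor with cofactor −8·r**2−6·r·a−10·r+9·a**2+21·a+12.
The cofactor groups again: −8·r**2−6·r·a−10·r+9·a**2+21·a+12 = −2·r·(4·r−3·a−3) + (−3·a−4)·(4·r−3·a−3); both groups contain (4·r−3·a−3), giving −(2·r+3·a+4)·(4·r−3·a−3).

−(4·r−3·a−3)·(2·r+3·a+4)·(2·r+a)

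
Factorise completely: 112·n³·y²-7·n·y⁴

Factor out 7·n·y², leaving 16·n²-y², which is a difference of two squares.

7·n·y²·(4·n+y)·(4·n-y)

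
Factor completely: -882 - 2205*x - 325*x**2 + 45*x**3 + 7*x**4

Among the possible rational roots, x = -7 is a root, so (x + 7) is a factor; dividing leaves 7*x**3 - 4*x**2 - 297*x - 126.
Next, x = 7 is a root, giving the factor (x - 7) and quotient 7*x**2 + 45*x + 18.
The remaining quadratic factors as (x + 6)(7*x + 3).

(7*x + 3)*(x + 6)*(x + 7)*(x - 7)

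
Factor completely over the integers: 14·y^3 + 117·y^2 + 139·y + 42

Trying the rational-root candidates, y = -7 is a root, so (y + 7) divides it; the quotient is 14·y^2 + 19·y + 6.
The remaining quadratic factors as (7·y + 6)(2·y + 1).

(2·y + 1)·(7·y + 6)·(y + 7)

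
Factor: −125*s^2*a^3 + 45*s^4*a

5*a*s^2*(3*s − 5*a)*(3*s + 5*a)

Every term has a factor of 5*s^2*a. Then 9*s^2 − 25*a^2 = (3*s)² − (5*a)².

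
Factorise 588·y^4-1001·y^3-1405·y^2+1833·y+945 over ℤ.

(3·y-5)·(4·y-7)·(7·y+3)·(7·y+9)

Testing divisors of the constant over divisors of the leading coefficient, y = -3/7 is a root, giving the factor (7·y+3) and quotient 84·y^3-179·y^2-124·y+315.
Then y = 7/4 is a root, giving the factor (4·y-7) and quotient 21·y^2-8·y-45.
The remaining quadratic factors as (3·y-5)(7·y+9).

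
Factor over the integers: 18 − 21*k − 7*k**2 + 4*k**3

Testing divisors of the constant over divisors of the leading coefficient, k = 3/4 is a root, giving the factor (4*k − 3) and quotient k**2 − k − 6.
The remaining quadratic factors as (k + 2)(k − 3).

(4*k − 3)*(k + 2)*(k − 3)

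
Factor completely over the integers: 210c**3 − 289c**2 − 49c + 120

(5c + 3)(6c − 5)(7c − 8)

Among the possible rational roots, c = −3/5 is a root, giving the factor (5c + 3) and quotient 42c**2 − 83c + 40.
The remaining quadratic factors as (7c − 8)(6c − 5).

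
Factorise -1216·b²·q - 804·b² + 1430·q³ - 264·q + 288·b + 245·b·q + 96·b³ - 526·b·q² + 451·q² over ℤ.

Group: b·(96·b² + 32·b·q - 36·b - 110·q² + 33·q) + (-13·q - 8)·(96·b² + 32·b·q - 36·b - 110·q² + 33·q); both groups contain (96·b² + 32·b·q - 36·b - 110·q² + 33·q), so (b - 13·q - 8) is a factor with cofactor 96·b² + 32·b·q - 36·b - 110·q² + 33·q.
The cofactor groups again: 96·b² + 32·b·q - 36·b - 110·q² + 33·q = 8·b·(12·b - 11·q) + (10·q - 3)·(12·b - 11·q); both groups contain (12·b - 11·q), giving (8·b + 10·q - 3)·(12·b - 11·q).

(12·b - 11·q)·(8·b + 10·q - 3)·(b - 13·q - 8)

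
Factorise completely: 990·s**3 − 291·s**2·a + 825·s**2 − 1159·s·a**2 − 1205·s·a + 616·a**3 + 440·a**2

(15·s − 11·a)·(11·s − 8·a)·(6·s + 7·a + 5)

Group: 15·s·(66·s**2 + 29·s·a + 55·s − 56·a**2 − 40·a) − 11·a·(66·s**2 + 29·s·a + 55·s − 56·a**2 − 40·a); both groups contain (66·s**2 + 29·s·a + 55·s − 56·a**2 − 40·a), so (15·s − 11·a) is a factor with cofactor 66·s**2 + 29·s·a + 55·s − 56·a**2 − 40·a.
The cofactor groups again: 66·s**2 + 29·s·a + 55·s − 56·a**2 − 40·a = 11·s·(6·s + 7·a + 5) − 8·a·(6·s + 7·a + 5); both groups contain (6·s + 7·a + 5), giving (11·s − 8·a)·(6·s + 7·a + 5).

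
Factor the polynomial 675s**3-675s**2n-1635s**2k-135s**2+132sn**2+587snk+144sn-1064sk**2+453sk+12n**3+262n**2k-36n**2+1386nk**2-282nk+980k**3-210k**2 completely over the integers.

Group: 9s(75s**2-25sn-140sk-15s-2n**2-42nk+6n-196k**2+42k) + (-6n-5k)(75s**2-25sn-140sk-15s-2n**2-42nk+6n-196k**2+42k); both groups contain (75s**2-25sn-140sk-15s-2n**2-42nk+6n-196k**2+42k), so (9s-6n-5k) is a factor with cofactor 75s**2-25sn-140sk-15s-2n**2-42nk+6n-196k**2+42k.
The cofactor groups again: 75s**2-25sn-140sk-15s-2n**2-42nk+6n-196k**2+42k = 15s(5s-2n-14k) + (n+14k-3)(5s-2n-14k); both groups contain (5s-2n-14k), giving (15s+n+14k-3)(5s-2n-14k).

(5s-2n-14k)(9s-6n-5k)(15s+n+14k-3)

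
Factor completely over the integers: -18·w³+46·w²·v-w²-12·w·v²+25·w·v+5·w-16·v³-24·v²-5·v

-(2·w-4·v-1)·(w-v)·(9·w+4·v+5)

Group: 2·w·(-9·w²+5·w·v-5·w+4·v²+5·v) + (-4·v-1)·(-9·w²+5·w·v-5·w+4·v²+5·v); both groups contain (-9·w²+5·w·v-5·w+4·v²+5·v), so (2·w-4·v-1) is a factor with cofactor -9·w²+5·w·v-5·w+4·v²+5·v.
The cofactor groups again: -9·w²+5·w·v-5·w+4·v²+5·v = -w·(9·w+4·v+5) + v·(9·w+4·v+5); both groups contain (9·w+4·v+5), giving -(w-v)·(9·w+4·v+5).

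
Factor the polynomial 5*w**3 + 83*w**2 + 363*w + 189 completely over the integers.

(5*w + 3)*(w + 7)*(w + 9)

Trying the rational-root candidates, w = -7 is a root, so (w + 7) is a factor; dividing leaves 5*w**2 + 48*w + 27.
The remaining quadratic factors as (5*w + 3)(w + 9).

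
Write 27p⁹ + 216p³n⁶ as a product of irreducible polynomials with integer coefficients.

Factor out 27p³ first: what remains is p⁶ + 8n⁶.
Recognize a sum of cubes with the parts p² and 2n².

27p³(p² + 2n²)(p⁴ - 2p²n² + 4n⁴)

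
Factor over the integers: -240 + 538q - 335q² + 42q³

(6q - 5)(7q - 8)(q - 6)

Trying the rational-root candidates, q = 6 is a root, so (q - 6) divides it; the quotient is 42q² - 83q + 40.
The remaining quadratic factors as (6q - 5)(7q - 8).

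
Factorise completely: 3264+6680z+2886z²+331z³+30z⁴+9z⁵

Trying the rational-root candidates, z = −8/3 is a root, so (3z+8) is a factor; dividing leaves 3z⁴+2z³+105z²+682z+408.
Continuing, z = −4 is a root, giving the factor (z+4) and quotient 3z³−10z²+145z+102.
Continuing, z = −2/3 is a root, so (3z+2) is a factor; dividing leaves z²−4z+51.
The quadratic z²−4z+51 has discriminant −188 < 0 and is irreducible over ℤ.

(3z+2)(3z+8)(z+4)(z²−4z+51)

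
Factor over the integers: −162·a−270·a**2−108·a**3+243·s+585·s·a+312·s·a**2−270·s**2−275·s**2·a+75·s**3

Group: 5·s·(15·s**2−37·s·a−27·s+18·a**2+18·a) + (−6·a−9)·(15·s**2−37·s·a−27·s+18·a**2+18·a); both groups contain (15·s**2−37·s·a−27·s+18·a**2+18·a), so (5·s−6·a−9) is a factor with cofactor 15·s**2−37·s·a−27·s+18·a**2+18·a.
The cofactor groups again: 15·s**2−37·s·a−27·s+18·a**2+18·a = 5·s·(3·s−2·a) + (−9·a−9)·(3·s−2·a); both groups contain (3·s−2·a), giving (5·s−9·a−9)·(3·s−2·a).

(3·s−2·a)·(5·s−6·a−9)·(5·s−9·a−9)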